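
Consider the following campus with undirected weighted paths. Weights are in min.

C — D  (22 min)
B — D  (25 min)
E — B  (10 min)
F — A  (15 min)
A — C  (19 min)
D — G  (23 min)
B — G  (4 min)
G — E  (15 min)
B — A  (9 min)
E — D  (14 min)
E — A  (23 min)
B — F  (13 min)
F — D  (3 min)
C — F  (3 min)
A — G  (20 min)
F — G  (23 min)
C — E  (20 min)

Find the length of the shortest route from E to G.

Compare a few routes:
E → D → F → B → G: 14+3+13+4 = 34
E → B → G: 10+4 = 14
E → G: 15 = 15
Cheapest is E → B → G at 14 min.

14 min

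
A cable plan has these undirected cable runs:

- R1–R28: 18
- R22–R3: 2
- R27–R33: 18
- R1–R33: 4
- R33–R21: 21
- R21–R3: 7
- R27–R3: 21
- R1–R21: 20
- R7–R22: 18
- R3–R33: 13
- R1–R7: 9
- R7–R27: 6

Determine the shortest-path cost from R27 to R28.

33

Settle nodes by increasing distance from R27:
R27: 0
R7: 6  (via R27)
R1: 15  (via R7)
R33: 18  (via R27)
R3: 21  (via R27)
R22: 23  (via R3)
R21: 28  (via R3)
R28: 33  (via R1)
Shortest route: R27 → R7 → R1 → R28 = 33.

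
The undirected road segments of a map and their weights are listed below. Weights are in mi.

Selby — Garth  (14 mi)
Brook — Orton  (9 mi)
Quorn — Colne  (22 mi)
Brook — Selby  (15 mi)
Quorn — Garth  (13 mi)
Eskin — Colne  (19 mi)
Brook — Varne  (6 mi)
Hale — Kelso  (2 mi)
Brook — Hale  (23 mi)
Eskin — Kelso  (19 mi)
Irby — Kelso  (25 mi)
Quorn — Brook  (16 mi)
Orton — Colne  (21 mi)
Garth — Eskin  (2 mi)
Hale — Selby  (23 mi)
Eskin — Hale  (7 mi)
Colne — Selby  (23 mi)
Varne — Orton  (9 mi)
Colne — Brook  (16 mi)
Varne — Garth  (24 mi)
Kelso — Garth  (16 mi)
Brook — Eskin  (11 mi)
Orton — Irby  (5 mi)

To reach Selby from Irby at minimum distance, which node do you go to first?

Candidate routes:
Irby - Orton - Varne - Brook - Selby: 5+9+6+15 = 35
Irby - Orton - Brook - Eskin - Garth - Selby: 5+9+11+2+14 = 41
Irby - Orton - Varne - Brook - Eskin - Garth - Selby: 5+9+6+11+2+14 = 47
Irby - Orton - Brook - Selby: 5+9+15 = 29
Cheapest is Irby - Orton - Brook - Selby at 29 mi.
So from Irby the first move is to Orton.

Orton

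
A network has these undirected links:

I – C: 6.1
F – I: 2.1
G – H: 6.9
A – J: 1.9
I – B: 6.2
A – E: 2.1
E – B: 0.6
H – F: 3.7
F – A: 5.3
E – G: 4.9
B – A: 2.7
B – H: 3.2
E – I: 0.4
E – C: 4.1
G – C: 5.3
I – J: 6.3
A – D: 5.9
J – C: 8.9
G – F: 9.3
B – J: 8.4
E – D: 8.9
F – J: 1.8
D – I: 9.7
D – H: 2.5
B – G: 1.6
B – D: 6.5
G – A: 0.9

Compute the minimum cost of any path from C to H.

Shortest distances from C:
C: 0
E: 4.1  (via C)
I: 4.5  (via E)
B: 4.7  (via E)
G: 5.3  (via C)
A: 6.2  (via E)
F: 6.6  (via I)
H: 7.9  (via B)
Shortest route: C–E–B–H = 7.9.

7.9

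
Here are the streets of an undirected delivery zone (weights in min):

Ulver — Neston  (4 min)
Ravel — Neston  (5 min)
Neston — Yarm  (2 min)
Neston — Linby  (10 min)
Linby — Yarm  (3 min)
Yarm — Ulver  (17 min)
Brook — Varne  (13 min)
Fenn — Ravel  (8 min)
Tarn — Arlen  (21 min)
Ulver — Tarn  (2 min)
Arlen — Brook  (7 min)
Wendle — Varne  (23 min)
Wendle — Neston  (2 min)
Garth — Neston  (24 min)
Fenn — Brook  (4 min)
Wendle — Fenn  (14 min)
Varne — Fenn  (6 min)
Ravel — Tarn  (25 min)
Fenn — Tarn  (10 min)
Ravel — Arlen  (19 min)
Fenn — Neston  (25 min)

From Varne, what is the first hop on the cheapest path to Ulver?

Candidate routes:
Varne - Fenn - Wendle - Neston - Ulver: 6+14+2+4 = 26
Varne - Fenn - Tarn - Ulver: 6+10+2 = 18
Varne - Wendle - Neston - Ulver: 23+2+4 = 29
Varne - Fenn - Ravel - Neston - Ulver: 6+8+5+4 = 23
Cheapest is Varne - Fenn - Tarn - Ulver at 18 min.
So from Varne the first move is to Fenn.

Fenn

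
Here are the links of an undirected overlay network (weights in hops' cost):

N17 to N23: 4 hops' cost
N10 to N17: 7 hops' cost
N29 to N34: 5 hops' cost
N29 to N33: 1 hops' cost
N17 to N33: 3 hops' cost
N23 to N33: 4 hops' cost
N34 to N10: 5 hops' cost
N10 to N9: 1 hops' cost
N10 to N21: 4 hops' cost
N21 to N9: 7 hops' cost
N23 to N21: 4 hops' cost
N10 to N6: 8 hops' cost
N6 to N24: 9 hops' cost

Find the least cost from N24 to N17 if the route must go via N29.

Best N24 to N29: N24–N6–N10–N34–N29 costing 27
Shortest N29→N17: N29–N33–N17 = 4
Total via N29: 27 + 4 = 31 hops' cost.

31 hops' cost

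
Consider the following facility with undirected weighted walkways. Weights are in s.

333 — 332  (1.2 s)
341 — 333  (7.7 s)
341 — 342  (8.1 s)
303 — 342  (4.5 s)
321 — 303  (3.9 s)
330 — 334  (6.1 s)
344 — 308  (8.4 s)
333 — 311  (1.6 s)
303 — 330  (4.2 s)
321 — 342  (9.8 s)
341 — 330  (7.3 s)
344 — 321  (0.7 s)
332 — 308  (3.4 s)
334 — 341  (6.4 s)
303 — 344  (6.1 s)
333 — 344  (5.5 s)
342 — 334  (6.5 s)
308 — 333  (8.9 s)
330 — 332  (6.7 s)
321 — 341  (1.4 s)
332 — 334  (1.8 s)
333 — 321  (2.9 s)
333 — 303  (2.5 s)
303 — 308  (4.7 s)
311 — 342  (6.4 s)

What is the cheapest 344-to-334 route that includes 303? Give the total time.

10.1 s

Best 344 to 303: 344 → 321 → 303 costing 4.6
Shortest 303→334: 303 → 333 → 332 → 334 = 5.5
Total via 303: 4.6 + 5.5 = 10.1 s.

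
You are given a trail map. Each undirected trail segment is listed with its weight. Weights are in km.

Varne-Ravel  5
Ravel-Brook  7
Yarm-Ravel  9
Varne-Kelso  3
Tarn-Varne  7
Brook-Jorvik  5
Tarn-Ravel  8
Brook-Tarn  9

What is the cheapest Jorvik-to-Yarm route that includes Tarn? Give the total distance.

Shortest Jorvik→Tarn: Jorvik–Brook–Tarn = 14
Best Tarn to Yarm: Tarn–Ravel–Yarm costing 17
Total via Tarn: 14 + 17 = 31 km.

31 km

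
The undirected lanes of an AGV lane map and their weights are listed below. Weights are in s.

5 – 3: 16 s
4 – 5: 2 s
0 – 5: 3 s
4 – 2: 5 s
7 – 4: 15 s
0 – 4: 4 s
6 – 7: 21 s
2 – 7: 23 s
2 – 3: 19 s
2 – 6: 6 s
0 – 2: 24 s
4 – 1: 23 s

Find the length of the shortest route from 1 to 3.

41 s

Enumerating some paths:
1–4–5–3: 23+2+16 = 41
1–4–2–3: 23+5+19 = 47
1–4–0–5–3: 23+4+3+16 = 46
Cheapest is 1–4–5–3 at 41 s.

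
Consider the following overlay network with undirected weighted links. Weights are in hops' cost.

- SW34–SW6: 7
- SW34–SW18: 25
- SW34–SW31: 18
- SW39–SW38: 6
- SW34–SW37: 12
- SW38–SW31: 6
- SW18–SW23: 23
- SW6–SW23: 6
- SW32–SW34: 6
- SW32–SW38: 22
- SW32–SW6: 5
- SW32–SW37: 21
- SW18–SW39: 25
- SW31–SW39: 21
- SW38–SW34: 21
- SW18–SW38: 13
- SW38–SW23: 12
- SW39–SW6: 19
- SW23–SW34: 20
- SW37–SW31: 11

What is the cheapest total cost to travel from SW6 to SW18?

Settle nodes by increasing distance from SW6:
SW6: 0
SW32: 5  (via SW6)
SW23: 6  (via SW6)
SW34: 7  (via SW6)
SW38: 18  (via SW23)
SW37: 19  (via SW34)
SW39: 19  (via SW6)
SW31: 24  (via SW38)
SW18: 29  (via SW23)
Shortest route: SW6–SW23–SW18 = 29 hops' cost.

29 hops' cost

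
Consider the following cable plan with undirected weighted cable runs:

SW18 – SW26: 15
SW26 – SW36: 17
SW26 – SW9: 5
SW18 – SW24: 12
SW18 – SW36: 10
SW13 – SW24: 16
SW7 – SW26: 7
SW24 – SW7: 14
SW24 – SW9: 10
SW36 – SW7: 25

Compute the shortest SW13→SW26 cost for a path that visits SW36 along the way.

Best SW13 to SW36: SW13–SW24–SW18–SW36 costing 38
Best SW36 to SW26: SW36–SW26 costing 17
Total via SW36: 38 + 17 = 55.

55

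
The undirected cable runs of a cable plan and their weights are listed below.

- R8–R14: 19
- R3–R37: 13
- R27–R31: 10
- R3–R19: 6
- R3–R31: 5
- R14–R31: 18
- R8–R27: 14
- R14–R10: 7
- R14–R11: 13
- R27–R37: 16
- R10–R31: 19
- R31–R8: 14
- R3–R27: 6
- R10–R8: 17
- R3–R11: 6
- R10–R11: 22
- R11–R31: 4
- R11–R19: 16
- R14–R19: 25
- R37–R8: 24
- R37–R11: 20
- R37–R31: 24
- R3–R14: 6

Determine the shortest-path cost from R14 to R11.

12

Compare a few routes:
R14–R3–R31–R11: 6+5+4 = 15
R14–R11: 13 = 13
R14–R3–R11: 6+6 = 12
R14–R31–R11: 18+4 = 22
Cheapest is R14–R3–R11 at 12.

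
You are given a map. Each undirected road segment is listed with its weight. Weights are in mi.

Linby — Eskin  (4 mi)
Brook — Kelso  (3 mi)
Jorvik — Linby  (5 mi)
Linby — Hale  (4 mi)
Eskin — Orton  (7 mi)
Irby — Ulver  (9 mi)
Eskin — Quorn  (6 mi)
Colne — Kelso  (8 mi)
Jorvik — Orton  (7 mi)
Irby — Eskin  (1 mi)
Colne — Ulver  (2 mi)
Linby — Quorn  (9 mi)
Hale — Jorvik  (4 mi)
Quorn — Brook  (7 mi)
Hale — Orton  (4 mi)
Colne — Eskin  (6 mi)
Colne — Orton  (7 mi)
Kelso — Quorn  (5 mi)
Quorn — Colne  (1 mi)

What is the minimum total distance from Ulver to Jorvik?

Candidate routes:
Ulver–Colne–Orton–Jorvik: 2+7+7 = 16
Ulver–Colne–Eskin–Linby–Jorvik: 2+6+4+5 = 17
Ulver–Colne–Quorn–Linby–Jorvik: 2+1+9+5 = 17
Ulver–Colne–Orton–Hale–Jorvik: 2+7+4+4 = 17
The minimum is 16 mi via Ulver–Colne–Orton–Jorvik.

16 mi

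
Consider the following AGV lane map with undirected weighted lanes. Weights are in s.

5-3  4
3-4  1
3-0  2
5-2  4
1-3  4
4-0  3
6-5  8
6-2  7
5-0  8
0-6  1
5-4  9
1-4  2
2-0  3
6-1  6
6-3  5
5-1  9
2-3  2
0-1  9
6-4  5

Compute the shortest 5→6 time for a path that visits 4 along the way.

9 s

Best 5 to 4: 5–3–4 costing 5
Best 4 to 6: 4–0–6 costing 4
Total via 4: 5 + 4 = 9 s.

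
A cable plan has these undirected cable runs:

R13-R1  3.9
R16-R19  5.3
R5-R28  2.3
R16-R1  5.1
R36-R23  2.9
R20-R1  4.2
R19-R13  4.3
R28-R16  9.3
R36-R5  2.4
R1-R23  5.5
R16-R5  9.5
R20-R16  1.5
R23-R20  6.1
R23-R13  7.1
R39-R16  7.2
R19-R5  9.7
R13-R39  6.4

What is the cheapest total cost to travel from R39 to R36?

Shortest distances from R39:
R39: 0
R13: 6.4  (via R39)
R16: 7.2  (via R39)
R20: 8.7  (via R16)
R1: 10.3  (via R13)
R19: 10.7  (via R13)
R23: 13.5  (via R13)
R36: 16.4  (via R23)
Shortest route: R39–R13–R23–R36 = 16.4.

16.4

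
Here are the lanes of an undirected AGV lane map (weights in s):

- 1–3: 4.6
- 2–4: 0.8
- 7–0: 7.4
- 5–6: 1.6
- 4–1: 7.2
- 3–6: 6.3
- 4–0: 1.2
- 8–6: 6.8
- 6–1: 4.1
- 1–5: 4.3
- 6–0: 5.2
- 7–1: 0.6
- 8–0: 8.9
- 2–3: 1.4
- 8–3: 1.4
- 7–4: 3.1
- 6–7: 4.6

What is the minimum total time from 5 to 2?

8.8 s

Running Dijkstra from 5:
5: 0
6: 1.6  (via 5)
1: 4.3  (via 5)
7: 4.9  (via 1)
0: 6.8  (via 6)
3: 7.9  (via 6)
4: 8  (via 7)
8: 8.4  (via 6)
2: 8.8  (via 4)
Shortest route: 5 → 1 → 7 → 4 → 2 = 8.8 s.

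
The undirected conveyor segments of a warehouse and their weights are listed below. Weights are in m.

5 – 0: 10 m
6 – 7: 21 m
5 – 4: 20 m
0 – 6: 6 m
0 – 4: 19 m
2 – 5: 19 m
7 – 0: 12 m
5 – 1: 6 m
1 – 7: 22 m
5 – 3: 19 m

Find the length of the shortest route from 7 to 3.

41 m

Shortest distances from 7:
7: 0
0: 12  (via 7)
6: 18  (via 0)
1: 22  (via 7)
5: 22  (via 0)
4: 31  (via 0)
2: 41  (via 5)
3: 41  (via 5)
Shortest route: 7–0–5–3 = 41 m.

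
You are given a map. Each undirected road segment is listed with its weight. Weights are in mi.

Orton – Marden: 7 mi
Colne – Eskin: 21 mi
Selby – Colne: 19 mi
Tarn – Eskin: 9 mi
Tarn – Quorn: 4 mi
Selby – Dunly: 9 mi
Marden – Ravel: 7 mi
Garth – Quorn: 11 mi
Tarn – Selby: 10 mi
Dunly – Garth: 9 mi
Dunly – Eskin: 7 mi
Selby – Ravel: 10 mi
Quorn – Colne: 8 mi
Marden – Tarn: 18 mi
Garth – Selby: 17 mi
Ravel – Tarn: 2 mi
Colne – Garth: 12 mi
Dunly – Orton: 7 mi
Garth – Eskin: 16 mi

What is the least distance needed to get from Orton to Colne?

28 mi

Candidate routes:
Orton - Dunly - Garth - Quorn - Colne: 7+9+11+8 = 35
Orton - Dunly - Garth - Colne: 7+9+12 = 28
Orton - Dunly - Selby - Colne: 7+9+19 = 35
Cheapest is Orton - Dunly - Garth - Colne at 28 mi.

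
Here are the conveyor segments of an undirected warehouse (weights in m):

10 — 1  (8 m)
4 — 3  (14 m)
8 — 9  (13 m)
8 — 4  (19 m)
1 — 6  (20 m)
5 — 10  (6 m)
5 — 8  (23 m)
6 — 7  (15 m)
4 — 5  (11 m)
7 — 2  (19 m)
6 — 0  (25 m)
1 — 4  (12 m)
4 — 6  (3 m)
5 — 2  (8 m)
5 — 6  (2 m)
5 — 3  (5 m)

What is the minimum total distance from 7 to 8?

37 m

Enumerating some paths:
7 → 6 → 5 → 8: 15+2+23 = 40
7 → 6 → 4 → 8: 15+3+19 = 37
7 → 6 → 5 → 4 → 8: 15+2+11+19 = 47
Cheapest is 7 → 6 → 4 → 8 at 37 m.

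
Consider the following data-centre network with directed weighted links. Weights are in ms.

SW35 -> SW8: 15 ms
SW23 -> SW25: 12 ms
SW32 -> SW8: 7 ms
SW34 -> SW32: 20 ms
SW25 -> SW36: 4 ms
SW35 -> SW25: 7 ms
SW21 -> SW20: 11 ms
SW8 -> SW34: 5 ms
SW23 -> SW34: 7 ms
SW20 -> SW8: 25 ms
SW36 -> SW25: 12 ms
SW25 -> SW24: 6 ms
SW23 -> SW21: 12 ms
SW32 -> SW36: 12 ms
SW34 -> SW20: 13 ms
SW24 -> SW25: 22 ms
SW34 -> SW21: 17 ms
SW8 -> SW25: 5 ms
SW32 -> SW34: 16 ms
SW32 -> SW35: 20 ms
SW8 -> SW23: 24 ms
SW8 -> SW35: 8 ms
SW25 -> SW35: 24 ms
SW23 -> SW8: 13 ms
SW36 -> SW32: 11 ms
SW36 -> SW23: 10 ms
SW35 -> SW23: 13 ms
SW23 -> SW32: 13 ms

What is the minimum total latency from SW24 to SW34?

Shortest distances from SW24:
SW24: 0
SW25: 22  (via SW24)
SW36: 26  (via SW25)
SW23: 36  (via SW36)
SW32: 37  (via SW36)
SW34: 43  (via SW23)
Shortest route: SW24 → SW25 → SW36 → SW23 → SW34 = 43 ms.

43 ms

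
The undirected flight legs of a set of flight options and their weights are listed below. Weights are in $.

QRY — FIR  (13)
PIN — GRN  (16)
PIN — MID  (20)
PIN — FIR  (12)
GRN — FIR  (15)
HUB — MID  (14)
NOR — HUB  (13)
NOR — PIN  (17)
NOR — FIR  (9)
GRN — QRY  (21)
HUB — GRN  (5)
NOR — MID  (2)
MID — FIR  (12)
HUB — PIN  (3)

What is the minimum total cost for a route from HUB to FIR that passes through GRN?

$20

Shortest HUB→GRN: HUB–GRN = 5
Shortest GRN→FIR: GRN–FIR = 15
Total via GRN: 5 + 15 = $20.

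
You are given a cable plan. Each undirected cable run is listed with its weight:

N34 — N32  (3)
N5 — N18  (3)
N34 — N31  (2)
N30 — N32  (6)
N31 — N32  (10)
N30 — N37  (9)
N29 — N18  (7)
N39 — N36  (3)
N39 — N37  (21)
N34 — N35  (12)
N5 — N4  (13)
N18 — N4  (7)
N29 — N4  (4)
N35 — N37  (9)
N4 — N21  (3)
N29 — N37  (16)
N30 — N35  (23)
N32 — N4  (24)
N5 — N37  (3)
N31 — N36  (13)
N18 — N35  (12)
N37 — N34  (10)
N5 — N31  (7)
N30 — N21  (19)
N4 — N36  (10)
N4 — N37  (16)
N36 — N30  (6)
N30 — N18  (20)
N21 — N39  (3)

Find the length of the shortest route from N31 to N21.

19

Settle nodes by increasing distance from N31:
N31: 0
N34: 2  (via N31)
N32: 5  (via N34)
N5: 7  (via N31)
N37: 10  (via N5)
N18: 10  (via N5)
N30: 11  (via N32)
N36: 13  (via N31)
N35: 14  (via N34)
N39: 16  (via N36)
N4: 17  (via N18)
N29: 17  (via N18)
N21: 19  (via N39)
Shortest route: N31–N36–N39–N21 = 19.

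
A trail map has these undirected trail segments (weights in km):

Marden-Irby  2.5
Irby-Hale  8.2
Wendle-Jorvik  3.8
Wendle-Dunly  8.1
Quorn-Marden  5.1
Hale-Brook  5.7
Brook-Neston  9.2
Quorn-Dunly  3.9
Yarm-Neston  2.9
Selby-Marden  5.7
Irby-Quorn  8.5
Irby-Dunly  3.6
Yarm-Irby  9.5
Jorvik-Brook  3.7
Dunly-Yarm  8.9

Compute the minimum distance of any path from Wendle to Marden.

Settle nodes by increasing distance from Wendle:
Wendle: 0
Jorvik: 3.8  (via Wendle)
Brook: 7.5  (via Jorvik)
Dunly: 8.1  (via Wendle)
Irby: 11.7  (via Dunly)
Quorn: 12  (via Dunly)
Hale: 13.2  (via Brook)
Marden: 14.2  (via Irby)
Shortest route: Wendle–Dunly–Irby–Marden = 14.2 km.

14.2 km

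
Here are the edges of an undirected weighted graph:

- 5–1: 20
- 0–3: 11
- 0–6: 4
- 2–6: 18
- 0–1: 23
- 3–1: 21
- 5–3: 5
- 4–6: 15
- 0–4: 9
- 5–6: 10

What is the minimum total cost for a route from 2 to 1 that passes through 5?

48

Shortest 2→5: 2–6–5 = 28
Shortest 5→1: 5–1 = 20
Total via 5: 28 + 20 = 48.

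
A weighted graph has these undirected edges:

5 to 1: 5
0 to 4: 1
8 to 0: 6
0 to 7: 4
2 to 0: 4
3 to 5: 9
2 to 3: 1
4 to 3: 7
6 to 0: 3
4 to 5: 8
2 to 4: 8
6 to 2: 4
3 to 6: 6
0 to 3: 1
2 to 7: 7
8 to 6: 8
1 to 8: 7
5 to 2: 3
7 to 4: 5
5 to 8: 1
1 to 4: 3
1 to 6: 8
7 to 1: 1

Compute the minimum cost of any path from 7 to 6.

7

Settle nodes by increasing distance from 7:
7: 0
1: 1  (via 7)
0: 4  (via 7)
4: 4  (via 1)
3: 5  (via 0)
2: 6  (via 3)
5: 6  (via 1)
6: 7  (via 0)
Shortest route: 7 → 0 → 6 = 7.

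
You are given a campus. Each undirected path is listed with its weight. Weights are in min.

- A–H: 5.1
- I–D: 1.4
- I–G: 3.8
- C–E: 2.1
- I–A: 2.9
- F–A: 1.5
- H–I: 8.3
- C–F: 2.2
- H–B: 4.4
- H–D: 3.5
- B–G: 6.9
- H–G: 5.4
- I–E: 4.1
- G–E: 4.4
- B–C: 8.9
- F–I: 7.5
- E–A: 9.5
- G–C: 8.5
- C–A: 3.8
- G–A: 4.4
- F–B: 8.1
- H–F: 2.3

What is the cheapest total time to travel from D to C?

Enumerating some paths:
D - I - E - C: 1.4+4.1+2.1 = 7.6
D - H - F - C: 3.5+2.3+2.2 = 8
D - I - A - F - C: 1.4+2.9+1.5+2.2 = 8
D - I - A - C: 1.4+2.9+3.8 = 8.1
The minimum is 7.6 min via D - I - E - C.

7.6 min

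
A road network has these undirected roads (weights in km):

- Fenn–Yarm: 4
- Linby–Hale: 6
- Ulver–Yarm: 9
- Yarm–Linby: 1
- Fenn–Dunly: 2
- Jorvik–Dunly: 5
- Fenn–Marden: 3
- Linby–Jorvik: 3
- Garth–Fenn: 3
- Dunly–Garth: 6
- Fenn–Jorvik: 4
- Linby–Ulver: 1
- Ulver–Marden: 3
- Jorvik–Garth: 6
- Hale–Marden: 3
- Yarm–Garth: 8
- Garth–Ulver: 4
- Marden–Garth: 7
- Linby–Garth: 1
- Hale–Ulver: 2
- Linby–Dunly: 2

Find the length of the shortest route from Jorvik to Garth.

4 km

Running Dijkstra from Jorvik:
Jorvik: 0
Linby: 3  (via Jorvik)
Ulver: 4  (via Linby)
Yarm: 4  (via Linby)
Fenn: 4  (via Jorvik)
Garth: 4  (via Linby)
Shortest route: Jorvik → Linby → Garth = 4 km.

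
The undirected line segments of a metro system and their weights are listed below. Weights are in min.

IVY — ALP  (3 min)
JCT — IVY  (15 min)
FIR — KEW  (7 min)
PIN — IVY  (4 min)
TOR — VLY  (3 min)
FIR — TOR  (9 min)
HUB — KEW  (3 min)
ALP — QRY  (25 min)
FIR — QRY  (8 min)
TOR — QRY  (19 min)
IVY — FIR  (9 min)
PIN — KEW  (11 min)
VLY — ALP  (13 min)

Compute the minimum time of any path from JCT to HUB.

Settle nodes by increasing distance from JCT:
JCT: 0
IVY: 15  (via JCT)
ALP: 18  (via IVY)
PIN: 19  (via IVY)
FIR: 24  (via IVY)
KEW: 30  (via PIN)
VLY: 31  (via ALP)
QRY: 32  (via FIR)
TOR: 33  (via FIR)
HUB: 33  (via KEW)
Shortest route: JCT–IVY–PIN–KEW–HUB = 33 min.

33 min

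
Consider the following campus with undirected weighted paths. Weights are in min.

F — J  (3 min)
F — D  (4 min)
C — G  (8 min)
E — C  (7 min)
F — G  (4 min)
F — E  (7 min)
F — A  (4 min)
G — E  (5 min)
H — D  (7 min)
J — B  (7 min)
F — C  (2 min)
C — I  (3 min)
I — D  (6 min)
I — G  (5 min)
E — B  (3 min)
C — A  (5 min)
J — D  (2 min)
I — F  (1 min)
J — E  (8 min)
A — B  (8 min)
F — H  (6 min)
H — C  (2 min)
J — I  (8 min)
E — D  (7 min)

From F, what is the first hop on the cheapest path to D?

Candidate routes:
F - J - D: 3+2 = 5
F - D: 4 = 4
F - I - D: 1+6 = 7
Cheapest is F - D at 4 min.
So from F the first move is to D.

D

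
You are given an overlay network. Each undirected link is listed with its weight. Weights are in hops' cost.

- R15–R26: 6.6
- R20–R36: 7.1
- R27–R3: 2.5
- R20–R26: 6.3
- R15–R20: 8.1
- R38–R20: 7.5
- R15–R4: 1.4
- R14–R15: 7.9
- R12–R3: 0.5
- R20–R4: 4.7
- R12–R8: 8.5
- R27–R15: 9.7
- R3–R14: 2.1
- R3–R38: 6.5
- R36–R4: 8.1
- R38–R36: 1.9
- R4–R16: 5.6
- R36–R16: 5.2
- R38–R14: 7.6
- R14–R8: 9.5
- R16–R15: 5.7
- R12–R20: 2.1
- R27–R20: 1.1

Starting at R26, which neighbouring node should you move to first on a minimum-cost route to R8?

R20

Candidate routes:
R26–R20–R27–R3–R12–R8: 6.3+1.1+2.5+0.5+8.5 = 18.9
R26–R20–R27–R3–R14–R8: 6.3+1.1+2.5+2.1+9.5 = 21.5
R26–R20–R12–R3–R14–R8: 6.3+2.1+0.5+2.1+9.5 = 20.5
R26–R20–R12–R8: 6.3+2.1+8.5 = 16.9
Cheapest is R26–R20–R12–R8 at 16.9 hops' cost.
So from R26 the first move is to R20.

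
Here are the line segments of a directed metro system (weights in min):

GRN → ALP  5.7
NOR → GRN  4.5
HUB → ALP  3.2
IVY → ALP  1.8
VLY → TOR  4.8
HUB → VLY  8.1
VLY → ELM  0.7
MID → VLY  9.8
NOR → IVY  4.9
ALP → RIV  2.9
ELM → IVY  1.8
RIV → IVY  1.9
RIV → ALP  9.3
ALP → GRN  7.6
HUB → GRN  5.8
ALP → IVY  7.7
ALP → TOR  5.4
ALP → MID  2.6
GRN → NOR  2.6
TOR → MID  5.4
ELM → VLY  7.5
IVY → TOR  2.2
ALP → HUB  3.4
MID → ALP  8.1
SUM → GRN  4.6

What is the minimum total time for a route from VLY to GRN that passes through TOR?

Best VLY to TOR: VLY → ELM → IVY → TOR costing 4.7
Best TOR to GRN: TOR → MID → ALP → GRN costing 21.1
Total via TOR: 4.7 + 21.1 = 25.8 min.

25.8 min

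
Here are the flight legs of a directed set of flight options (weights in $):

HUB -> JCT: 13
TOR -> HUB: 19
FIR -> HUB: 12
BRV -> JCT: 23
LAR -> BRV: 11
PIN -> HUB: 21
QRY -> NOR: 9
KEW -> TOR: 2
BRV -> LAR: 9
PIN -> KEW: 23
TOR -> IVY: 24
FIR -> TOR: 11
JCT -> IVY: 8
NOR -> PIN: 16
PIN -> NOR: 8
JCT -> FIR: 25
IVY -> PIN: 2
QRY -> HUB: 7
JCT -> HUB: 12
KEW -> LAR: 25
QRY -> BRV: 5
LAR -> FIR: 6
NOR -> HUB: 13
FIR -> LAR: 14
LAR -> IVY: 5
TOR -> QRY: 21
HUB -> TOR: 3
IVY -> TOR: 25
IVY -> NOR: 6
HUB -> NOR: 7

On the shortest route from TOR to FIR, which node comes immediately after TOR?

QRY

Enumerating some paths:
TOR - QRY - BRV - LAR - FIR: 21+5+9+6 = 41
TOR - QRY - HUB - JCT - FIR: 21+7+13+25 = 66
TOR - HUB - JCT - FIR: 19+13+25 = 57
Cheapest is TOR - QRY - BRV - LAR - FIR at $41.
So from TOR the first move is to QRY.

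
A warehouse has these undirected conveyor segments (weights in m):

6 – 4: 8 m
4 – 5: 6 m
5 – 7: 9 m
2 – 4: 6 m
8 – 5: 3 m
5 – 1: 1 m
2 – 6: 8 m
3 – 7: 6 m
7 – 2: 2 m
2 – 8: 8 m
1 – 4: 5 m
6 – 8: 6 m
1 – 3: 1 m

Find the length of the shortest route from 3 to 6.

11 m

Compare a few routes:
3 - 1 - 5 - 4 - 6: 1+1+6+8 = 16
3 - 1 - 4 - 6: 1+5+8 = 14
3 - 1 - 5 - 8 - 6: 1+1+3+6 = 11
Cheapest is 3 - 1 - 5 - 8 - 6 at 11 m.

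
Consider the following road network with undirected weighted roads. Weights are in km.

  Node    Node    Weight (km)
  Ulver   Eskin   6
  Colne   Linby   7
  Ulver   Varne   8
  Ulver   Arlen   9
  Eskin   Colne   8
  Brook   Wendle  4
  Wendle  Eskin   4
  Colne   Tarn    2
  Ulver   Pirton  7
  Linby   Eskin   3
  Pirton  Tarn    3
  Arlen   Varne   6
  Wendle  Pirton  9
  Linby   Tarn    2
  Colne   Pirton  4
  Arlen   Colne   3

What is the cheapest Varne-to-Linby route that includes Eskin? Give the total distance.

17 km

Best Varne to Eskin: Varne → Ulver → Eskin costing 14
Shortest Eskin→Linby: Eskin → Linby = 3
Total via Eskin: 14 + 3 = 17 km.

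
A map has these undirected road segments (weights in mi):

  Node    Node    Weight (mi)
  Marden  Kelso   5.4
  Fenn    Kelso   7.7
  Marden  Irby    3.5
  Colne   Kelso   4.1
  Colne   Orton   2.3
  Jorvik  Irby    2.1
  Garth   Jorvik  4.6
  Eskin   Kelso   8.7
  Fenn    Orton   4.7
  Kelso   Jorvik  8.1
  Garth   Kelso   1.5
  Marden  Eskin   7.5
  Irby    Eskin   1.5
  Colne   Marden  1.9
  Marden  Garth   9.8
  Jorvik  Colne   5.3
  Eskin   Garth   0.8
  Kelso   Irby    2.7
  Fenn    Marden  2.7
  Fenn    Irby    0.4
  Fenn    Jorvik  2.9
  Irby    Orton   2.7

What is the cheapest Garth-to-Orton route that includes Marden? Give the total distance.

Best Garth to Marden: Garth–Eskin–Irby–Fenn–Marden costing 5.4
Shortest Marden→Orton: Marden–Colne–Orton = 4.2
Total via Marden: 5.4 + 4.2 = 9.6 mi.

9.6 mi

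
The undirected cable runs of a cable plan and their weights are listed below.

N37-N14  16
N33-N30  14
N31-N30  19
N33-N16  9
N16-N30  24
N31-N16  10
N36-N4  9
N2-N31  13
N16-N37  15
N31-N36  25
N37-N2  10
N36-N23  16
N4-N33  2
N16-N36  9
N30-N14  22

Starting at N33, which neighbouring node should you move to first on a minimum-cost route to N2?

Enumerating some paths:
N33 → N4 → N36 → N16 → N37 → N2: 2+9+9+15+10 = 45
N33 → N4 → N36 → N16 → N31 → N2: 2+9+9+10+13 = 43
N33 → N16 → N37 → N2: 9+15+10 = 34
N33 → N16 → N31 → N2: 9+10+13 = 32
Cheapest is N33 → N16 → N31 → N2 at 32.
So from N33 the first move is to N16.

N16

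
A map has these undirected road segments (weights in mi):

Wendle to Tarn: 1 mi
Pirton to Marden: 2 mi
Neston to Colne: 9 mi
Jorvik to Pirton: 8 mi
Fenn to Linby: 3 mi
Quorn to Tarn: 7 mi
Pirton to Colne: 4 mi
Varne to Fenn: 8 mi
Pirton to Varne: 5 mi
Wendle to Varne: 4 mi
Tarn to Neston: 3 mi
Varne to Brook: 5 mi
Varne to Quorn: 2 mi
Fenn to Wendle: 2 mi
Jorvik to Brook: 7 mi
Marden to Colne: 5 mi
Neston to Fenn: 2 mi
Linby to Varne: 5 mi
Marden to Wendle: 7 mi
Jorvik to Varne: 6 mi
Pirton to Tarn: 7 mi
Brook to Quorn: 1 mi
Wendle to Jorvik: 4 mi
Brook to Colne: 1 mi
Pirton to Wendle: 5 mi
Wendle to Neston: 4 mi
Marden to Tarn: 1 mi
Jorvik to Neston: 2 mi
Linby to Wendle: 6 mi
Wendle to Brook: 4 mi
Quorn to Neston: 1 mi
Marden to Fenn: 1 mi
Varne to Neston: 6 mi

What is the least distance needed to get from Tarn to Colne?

Enumerating some paths:
Tarn - Marden - Colne: 1+5 = 6
Tarn - Marden - Pirton - Colne: 1+2+4 = 7
Tarn - Marden - Fenn - Neston - Quorn - Brook - Colne: 1+1+2+1+1+1 = 7
Cheapest is Tarn - Marden - Colne at 6 mi.

6 mi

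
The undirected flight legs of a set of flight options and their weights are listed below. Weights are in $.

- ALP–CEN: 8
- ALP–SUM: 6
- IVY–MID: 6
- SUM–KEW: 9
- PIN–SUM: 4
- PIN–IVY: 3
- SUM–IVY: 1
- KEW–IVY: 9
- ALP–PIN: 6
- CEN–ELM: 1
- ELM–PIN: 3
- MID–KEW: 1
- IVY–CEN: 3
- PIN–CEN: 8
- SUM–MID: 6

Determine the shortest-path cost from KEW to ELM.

Running Dijkstra from KEW:
KEW: 0
MID: 1  (via KEW)
SUM: 7  (via MID)
IVY: 7  (via MID)
PIN: 10  (via IVY)
CEN: 10  (via IVY)
ELM: 11  (via CEN)
Shortest route: KEW → MID → IVY → CEN → ELM = $11.

$11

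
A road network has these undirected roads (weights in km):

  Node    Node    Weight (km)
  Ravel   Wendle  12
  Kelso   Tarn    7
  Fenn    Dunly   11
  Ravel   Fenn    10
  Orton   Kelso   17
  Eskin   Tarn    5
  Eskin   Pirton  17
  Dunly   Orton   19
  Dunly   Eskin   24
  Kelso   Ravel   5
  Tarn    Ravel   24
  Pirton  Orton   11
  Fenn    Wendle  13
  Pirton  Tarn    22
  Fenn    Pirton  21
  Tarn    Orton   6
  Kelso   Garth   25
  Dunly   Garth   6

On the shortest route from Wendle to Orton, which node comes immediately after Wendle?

Ravel

Enumerating some paths:
Wendle–Ravel–Tarn–Orton: 12+24+6 = 42
Wendle–Fenn–Ravel–Kelso–Tarn–Orton: 13+10+5+7+6 = 41
Wendle–Ravel–Kelso–Tarn–Orton: 12+5+7+6 = 30
Wendle–Ravel–Kelso–Orton: 12+5+17 = 34
The minimum is 30 km via Wendle–Ravel–Kelso–Tarn–Orton.
So from Wendle the first move is to Ravel.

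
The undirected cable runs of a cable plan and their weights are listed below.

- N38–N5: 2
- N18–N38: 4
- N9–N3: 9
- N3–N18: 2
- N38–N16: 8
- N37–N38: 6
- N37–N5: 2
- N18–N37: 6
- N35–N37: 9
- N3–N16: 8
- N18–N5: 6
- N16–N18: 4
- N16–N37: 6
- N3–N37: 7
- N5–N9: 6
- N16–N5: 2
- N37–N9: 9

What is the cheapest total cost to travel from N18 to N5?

Shortest distances from N18:
N18: 0
N3: 2  (via N18)
N16: 4  (via N18)
N38: 4  (via N18)
N37: 6  (via N18)
N5: 6  (via N18)
Shortest route: N18–N5 = 6.

6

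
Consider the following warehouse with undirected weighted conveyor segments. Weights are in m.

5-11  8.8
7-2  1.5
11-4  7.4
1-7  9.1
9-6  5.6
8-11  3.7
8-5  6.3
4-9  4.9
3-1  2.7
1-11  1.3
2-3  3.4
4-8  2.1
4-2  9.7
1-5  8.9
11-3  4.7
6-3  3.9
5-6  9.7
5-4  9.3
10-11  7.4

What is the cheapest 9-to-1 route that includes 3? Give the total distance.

12.2 m

Best 9 to 3: 9 → 6 → 3 costing 9.5
Shortest 3→1: 3 → 1 = 2.7
Total via 3: 9.5 + 2.7 = 12.2 m.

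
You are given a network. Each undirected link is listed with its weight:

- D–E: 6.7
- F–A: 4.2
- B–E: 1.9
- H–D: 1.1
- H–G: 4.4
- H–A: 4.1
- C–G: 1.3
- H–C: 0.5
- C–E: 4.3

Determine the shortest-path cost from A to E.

8.9

Running Dijkstra from A:
A: 0
H: 4.1  (via A)
F: 4.2  (via A)
C: 4.6  (via H)
D: 5.2  (via H)
G: 5.9  (via C)
E: 8.9  (via C)
Shortest route: A → H → C → E = 8.9.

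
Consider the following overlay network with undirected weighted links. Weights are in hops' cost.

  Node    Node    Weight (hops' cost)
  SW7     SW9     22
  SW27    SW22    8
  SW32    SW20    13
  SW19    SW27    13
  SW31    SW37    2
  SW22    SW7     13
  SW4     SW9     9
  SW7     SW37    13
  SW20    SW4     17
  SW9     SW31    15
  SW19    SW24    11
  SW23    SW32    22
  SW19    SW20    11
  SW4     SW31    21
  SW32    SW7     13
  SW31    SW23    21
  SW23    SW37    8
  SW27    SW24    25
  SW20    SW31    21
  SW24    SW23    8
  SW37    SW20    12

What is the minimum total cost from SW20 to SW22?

Enumerating some paths:
SW20 - SW19 - SW27 - SW22: 11+13+8 = 32
SW20 - SW37 - SW7 - SW22: 12+13+13 = 38
Cheapest is SW20 - SW19 - SW27 - SW22 at 32 hops' cost.

32 hops' cost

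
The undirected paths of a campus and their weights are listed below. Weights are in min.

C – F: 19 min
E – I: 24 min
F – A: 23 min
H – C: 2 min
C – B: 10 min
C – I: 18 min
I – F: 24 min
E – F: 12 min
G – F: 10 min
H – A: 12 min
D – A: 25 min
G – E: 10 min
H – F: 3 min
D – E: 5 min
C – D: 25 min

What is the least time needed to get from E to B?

Compare a few routes:
E–G–F–H–C–B: 10+10+3+2+10 = 35
E–F–H–C–B: 12+3+2+10 = 27
The minimum is 27 min via E–F–H–C–B.

27 min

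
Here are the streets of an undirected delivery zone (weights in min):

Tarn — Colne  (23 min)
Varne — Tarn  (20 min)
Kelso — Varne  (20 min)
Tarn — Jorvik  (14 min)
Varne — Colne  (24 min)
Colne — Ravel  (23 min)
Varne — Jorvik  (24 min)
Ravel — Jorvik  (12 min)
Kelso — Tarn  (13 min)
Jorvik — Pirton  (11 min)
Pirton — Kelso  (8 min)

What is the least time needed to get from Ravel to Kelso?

31 min

Candidate routes:
Ravel → Jorvik → Pirton → Kelso: 12+11+8 = 31
Ravel → Jorvik → Tarn → Kelso: 12+14+13 = 39
The minimum is 31 min via Ravel → Jorvik → Pirton → Kelso.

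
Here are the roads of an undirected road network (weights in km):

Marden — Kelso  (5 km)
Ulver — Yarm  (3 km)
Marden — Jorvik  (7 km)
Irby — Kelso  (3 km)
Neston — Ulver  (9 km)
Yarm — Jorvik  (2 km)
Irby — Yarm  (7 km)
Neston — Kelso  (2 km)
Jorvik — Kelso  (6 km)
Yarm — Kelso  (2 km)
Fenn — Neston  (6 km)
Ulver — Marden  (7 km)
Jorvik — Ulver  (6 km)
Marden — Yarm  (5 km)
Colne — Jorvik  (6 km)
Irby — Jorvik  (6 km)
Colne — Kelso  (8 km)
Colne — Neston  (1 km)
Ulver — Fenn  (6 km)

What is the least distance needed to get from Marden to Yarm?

Settle nodes by increasing distance from Marden:
Marden: 0
Kelso: 5  (via Marden)
Yarm: 5  (via Marden)
Shortest route: Marden → Yarm = 5 km.

5 km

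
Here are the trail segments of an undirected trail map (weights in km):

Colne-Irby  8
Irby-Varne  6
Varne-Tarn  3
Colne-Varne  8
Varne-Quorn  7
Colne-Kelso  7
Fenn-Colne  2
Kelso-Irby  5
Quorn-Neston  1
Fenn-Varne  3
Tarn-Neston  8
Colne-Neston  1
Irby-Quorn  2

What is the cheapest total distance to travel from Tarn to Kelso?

14 km

Settle nodes by increasing distance from Tarn:
Tarn: 0
Varne: 3  (via Tarn)
Fenn: 6  (via Varne)
Colne: 8  (via Fenn)
Neston: 8  (via Tarn)
Quorn: 9  (via Neston)
Irby: 9  (via Varne)
Kelso: 14  (via Irby)
Shortest route: Tarn → Varne → Irby → Kelso = 14 km.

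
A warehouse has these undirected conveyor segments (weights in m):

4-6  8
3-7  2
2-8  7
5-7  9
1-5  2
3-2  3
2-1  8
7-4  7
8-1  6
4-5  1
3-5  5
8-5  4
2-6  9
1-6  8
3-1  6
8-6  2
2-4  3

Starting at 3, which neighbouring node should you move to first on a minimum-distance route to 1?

Candidate routes:
3–5–1: 5+2 = 7
3–2–4–5–1: 3+3+1+2 = 9
3–1: 6 = 6
The minimum is 6 m via 3–1.
So from 3 the first move is to 1.

1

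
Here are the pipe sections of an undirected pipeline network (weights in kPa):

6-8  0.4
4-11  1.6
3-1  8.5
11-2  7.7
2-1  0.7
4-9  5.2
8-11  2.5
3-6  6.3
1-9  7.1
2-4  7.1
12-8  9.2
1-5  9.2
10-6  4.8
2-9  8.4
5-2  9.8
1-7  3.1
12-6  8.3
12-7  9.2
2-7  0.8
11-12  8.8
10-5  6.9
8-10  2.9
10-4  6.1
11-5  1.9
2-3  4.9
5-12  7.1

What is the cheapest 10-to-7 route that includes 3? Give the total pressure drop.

Best 10 to 3: 10–8–6–3 costing 9.6
Best 3 to 7: 3–2–7 costing 5.7
Total via 3: 9.6 + 5.7 = 15.3 kPa.

15.3 kPa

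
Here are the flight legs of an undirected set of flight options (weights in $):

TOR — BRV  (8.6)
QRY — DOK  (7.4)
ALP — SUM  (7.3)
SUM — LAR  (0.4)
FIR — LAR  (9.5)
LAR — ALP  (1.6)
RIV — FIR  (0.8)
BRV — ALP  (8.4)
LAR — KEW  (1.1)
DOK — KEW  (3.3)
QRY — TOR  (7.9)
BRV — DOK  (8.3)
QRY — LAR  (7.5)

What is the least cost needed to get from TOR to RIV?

$25.7

Shortest distances from TOR:
TOR: 0
QRY: 7.9  (via TOR)
BRV: 8.6  (via TOR)
DOK: 15.3  (via QRY)
LAR: 15.4  (via QRY)
SUM: 15.8  (via LAR)
KEW: 16.5  (via LAR)
ALP: 17  (via BRV)
FIR: 24.9  (via LAR)
RIV: 25.7  (via FIR)
Shortest route: TOR–QRY–LAR–FIR–RIV = $25.7.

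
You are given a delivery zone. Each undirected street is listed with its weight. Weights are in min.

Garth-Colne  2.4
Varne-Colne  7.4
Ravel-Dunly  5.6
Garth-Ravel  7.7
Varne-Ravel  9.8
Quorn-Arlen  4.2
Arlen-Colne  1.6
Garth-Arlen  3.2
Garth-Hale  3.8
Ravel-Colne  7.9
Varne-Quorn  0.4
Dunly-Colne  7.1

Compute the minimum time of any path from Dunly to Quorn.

12.9 min

Compare a few routes:
Dunly–Colne–Garth–Arlen–Quorn: 7.1+2.4+3.2+4.2 = 16.9
Dunly–Colne–Arlen–Quorn: 7.1+1.6+4.2 = 12.9
Dunly–Ravel–Varne–Quorn: 5.6+9.8+0.4 = 15.8
Dunly–Colne–Varne–Quorn: 7.1+7.4+0.4 = 14.9
The minimum is 12.9 min via Dunly–Colne–Arlen–Quorn.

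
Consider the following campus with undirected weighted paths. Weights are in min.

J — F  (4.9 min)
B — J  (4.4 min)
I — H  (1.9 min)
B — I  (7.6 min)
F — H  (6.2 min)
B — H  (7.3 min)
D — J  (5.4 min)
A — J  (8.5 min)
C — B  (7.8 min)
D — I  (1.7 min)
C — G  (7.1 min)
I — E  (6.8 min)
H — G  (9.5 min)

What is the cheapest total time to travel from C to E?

22.2 min

Candidate routes:
C - G - H - I - E: 7.1+9.5+1.9+6.8 = 25.3
C - B - I - E: 7.8+7.6+6.8 = 22.2
C - B - H - I - E: 7.8+7.3+1.9+6.8 = 23.8
C - B - J - D - I - E: 7.8+4.4+5.4+1.7+6.8 = 26.1
The minimum is 22.2 min via C - B - I - E.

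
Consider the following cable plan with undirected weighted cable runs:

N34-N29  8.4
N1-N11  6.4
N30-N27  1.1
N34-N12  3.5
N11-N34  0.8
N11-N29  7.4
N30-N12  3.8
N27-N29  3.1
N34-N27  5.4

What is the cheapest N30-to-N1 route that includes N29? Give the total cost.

Shortest N30→N29: N30–N27–N29 = 4.2
Best N29 to N1: N29–N11–N1 costing 13.8
Total via N29: 4.2 + 13.8 = 18.

18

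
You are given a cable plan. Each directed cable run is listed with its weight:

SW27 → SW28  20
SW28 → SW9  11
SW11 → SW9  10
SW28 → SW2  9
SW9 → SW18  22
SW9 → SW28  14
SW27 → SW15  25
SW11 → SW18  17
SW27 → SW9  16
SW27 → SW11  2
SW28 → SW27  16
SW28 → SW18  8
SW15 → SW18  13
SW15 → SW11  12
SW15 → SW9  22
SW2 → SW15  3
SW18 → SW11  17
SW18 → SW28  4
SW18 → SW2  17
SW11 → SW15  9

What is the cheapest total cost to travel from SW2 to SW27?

36

Enumerating some paths:
SW2 - SW15 - SW18 - SW28 - SW27: 3+13+4+16 = 36
SW2 - SW15 - SW9 - SW28 - SW27: 3+22+14+16 = 55
SW2 - SW15 - SW11 - SW9 - SW28 - SW27: 3+12+10+14+16 = 55
SW2 - SW15 - SW11 - SW18 - SW28 - SW27: 3+12+17+4+16 = 52
Cheapest is SW2 - SW15 - SW18 - SW28 - SW27 at 36.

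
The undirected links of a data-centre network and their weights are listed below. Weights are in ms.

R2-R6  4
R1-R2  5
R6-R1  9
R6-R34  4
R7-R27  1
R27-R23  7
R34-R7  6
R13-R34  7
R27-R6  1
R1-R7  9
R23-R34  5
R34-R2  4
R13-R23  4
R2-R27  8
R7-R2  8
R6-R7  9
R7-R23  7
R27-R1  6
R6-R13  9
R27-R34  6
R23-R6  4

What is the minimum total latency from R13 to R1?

Candidate routes:
R13 - R34 - R2 - R1: 7+4+5 = 16
R13 - R23 - R6 - R27 - R1: 4+4+1+6 = 15
The minimum is 15 ms via R13 - R23 - R6 - R27 - R1.

15 ms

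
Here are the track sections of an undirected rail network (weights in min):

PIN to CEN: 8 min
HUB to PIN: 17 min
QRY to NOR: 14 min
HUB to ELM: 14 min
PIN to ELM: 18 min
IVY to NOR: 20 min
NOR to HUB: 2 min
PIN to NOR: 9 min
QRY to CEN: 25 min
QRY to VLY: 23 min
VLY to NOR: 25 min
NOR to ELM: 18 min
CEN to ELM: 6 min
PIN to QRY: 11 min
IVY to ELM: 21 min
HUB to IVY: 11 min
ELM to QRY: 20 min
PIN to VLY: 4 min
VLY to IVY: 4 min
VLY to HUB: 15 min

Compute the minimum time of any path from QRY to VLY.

Shortest distances from QRY:
QRY: 0
PIN: 11  (via QRY)
NOR: 14  (via QRY)
VLY: 15  (via PIN)
Shortest route: QRY–PIN–VLY = 15 min.

15 min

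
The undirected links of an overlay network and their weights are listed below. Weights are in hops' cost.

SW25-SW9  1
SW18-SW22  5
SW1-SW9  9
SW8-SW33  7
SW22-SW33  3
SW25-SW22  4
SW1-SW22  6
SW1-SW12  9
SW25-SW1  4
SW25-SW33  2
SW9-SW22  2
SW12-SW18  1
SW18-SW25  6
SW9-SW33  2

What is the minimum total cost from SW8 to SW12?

Enumerating some paths:
SW8–SW33–SW9–SW22–SW18–SW12: 7+2+2+5+1 = 17
SW8–SW33–SW25–SW18–SW12: 7+2+6+1 = 16
Cheapest is SW8–SW33–SW25–SW18–SW12 at 16 hops' cost.

16 hops' cost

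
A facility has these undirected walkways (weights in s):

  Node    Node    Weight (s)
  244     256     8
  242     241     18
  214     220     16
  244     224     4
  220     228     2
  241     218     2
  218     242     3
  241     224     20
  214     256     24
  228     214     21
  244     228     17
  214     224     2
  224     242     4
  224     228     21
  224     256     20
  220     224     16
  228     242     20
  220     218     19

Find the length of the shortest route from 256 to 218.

Settle nodes by increasing distance from 256:
256: 0
244: 8  (via 256)
224: 12  (via 244)
214: 14  (via 224)
242: 16  (via 224)
218: 19  (via 242)
Shortest route: 256–244–224–242–218 = 19 s.

19 s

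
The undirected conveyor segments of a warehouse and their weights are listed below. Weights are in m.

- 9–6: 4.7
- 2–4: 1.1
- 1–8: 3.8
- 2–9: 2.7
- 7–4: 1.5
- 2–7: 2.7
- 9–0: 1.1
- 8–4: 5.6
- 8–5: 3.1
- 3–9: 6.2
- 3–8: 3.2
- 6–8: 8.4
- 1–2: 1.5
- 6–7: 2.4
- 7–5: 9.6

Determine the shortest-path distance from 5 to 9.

11.1 m

Running Dijkstra from 5:
5: 0
8: 3.1  (via 5)
3: 6.3  (via 8)
1: 6.9  (via 8)
2: 8.4  (via 1)
4: 8.7  (via 8)
7: 9.6  (via 5)
9: 11.1  (via 2)
Shortest route: 5 → 8 → 1 → 2 → 9 = 11.1 m.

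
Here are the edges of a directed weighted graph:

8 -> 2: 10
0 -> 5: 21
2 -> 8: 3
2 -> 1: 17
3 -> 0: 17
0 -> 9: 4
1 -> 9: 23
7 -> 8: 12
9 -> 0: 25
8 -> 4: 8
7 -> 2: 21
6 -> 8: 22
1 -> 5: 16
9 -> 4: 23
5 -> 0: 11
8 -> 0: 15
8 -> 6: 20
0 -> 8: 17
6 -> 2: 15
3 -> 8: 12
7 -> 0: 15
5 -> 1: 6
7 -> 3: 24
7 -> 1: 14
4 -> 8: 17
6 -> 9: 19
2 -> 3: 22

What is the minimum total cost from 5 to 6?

Candidate routes:
5–0–9–4–8–6: 11+4+23+17+20 = 75
5–0–8–6: 11+17+20 = 48
Cheapest is 5–0–8–6 at 48.

48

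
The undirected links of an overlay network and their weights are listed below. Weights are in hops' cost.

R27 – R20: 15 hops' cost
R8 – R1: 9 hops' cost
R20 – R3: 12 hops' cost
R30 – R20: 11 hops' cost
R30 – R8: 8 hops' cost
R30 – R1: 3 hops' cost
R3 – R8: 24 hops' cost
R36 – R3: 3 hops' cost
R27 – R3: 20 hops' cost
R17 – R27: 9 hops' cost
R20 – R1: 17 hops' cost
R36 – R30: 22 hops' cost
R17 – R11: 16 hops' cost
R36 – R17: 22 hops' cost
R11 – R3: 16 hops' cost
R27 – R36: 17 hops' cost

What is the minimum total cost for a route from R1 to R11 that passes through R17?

Shortest R1→R17: R1–R30–R20–R27–R17 = 38
Best R17 to R11: R17–R11 costing 16
Total via R17: 38 + 16 = 54 hops' cost.

54 hops' cost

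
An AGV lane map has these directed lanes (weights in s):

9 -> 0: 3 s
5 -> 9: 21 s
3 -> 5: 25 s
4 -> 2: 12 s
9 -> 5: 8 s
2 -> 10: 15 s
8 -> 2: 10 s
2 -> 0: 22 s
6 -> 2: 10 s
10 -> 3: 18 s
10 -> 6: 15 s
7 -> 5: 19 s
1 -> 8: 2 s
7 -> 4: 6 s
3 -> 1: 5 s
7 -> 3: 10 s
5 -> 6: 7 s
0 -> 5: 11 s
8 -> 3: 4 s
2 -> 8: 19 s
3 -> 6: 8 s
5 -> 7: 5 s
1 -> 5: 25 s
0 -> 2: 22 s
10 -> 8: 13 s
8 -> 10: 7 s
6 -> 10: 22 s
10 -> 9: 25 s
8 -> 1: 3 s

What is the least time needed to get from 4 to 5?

45 s

Settle nodes by increasing distance from 4:
4: 0
2: 12  (via 4)
10: 27  (via 2)
8: 31  (via 2)
0: 34  (via 2)
1: 34  (via 8)
3: 35  (via 8)
6: 42  (via 10)
5: 45  (via 0)
Shortest route: 4–2–0–5 = 45 s.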